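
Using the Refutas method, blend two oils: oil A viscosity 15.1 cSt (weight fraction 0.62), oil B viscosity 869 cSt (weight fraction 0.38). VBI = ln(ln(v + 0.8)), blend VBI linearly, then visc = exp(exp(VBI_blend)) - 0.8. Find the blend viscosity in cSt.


Refutas method: VBN_i = 14.534*ln(ln(visc_i + 0.8)) + 10.975, blended linearly by mass fraction; since VBN is linear in VBI_i = ln(ln(visc_i + 0.8)) and the fractions sum to 1, blend VBI directly: visc = exp(exp(VBI_blend)) - 0.8
VBI_1 = ln(ln(15.1 + 0.8)) = 1.01752
VBI_2 = ln(ln(869 + 0.8)) = 1.91224
VBI_blend = 0.62 * 1.01752 + 0.38 * 1.91224 = 1.35751
visc_blend = exp(exp(1.35751)) - 0.8 = 47.94

47.94 cSt


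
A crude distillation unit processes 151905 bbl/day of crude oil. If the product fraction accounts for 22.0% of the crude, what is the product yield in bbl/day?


Crude throughput = 151905 bbl/day
Fraction yield = 22.0%
yield = throughput * fraction / 100
yield = 151905 * 22.0 / 100 = 33419.1

33419.1 bbl/day


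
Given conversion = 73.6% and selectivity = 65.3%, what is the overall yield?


Overall yield = conversion (%) * selectivity (%) / 100
Conversion = 73.6%, Selectivity = 65.3%
Y = 73.6 * 65.3 / 100
= 48.0608 %

48.0608 %


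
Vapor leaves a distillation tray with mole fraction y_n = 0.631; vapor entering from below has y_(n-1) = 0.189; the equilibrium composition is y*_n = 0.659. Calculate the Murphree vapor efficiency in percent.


Murphree vapor efficiency: EMV = (y_n - y_(n-1)) / (y*_n - y_(n-1)) * 100
EMV = (0.631 - 0.189) / (0.659 - 0.189) * 100 = 0.442 / 0.47 * 100 = 94.04

94.04 %


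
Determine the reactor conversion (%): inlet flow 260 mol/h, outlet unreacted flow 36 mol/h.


X = (F_in - F_out) / F_in * 100
Moles reacted = 260 - 36 = 224
X = 224 / 260 * 100
= 0.8615 * 100
= 86.15 %

86.15 %


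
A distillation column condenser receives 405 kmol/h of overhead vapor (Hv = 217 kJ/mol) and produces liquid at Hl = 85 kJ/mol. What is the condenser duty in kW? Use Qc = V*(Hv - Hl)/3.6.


Qc = 405 * (217 - 85) / 3.6 = 405 * 132 / 3.6 = 14850

14850 kW


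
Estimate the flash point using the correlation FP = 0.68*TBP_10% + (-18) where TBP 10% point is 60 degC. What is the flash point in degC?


FP = 0.68 * 60 + (-18) = 22.8

22.8 degC


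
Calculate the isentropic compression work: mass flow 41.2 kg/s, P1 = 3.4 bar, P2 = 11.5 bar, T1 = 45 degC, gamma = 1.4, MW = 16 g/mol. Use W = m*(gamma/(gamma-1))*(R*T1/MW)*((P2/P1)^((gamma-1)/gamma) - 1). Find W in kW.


Isentropic work: W = m*(gamma/(gamma-1))*(R*T1/MW)*((P2/P1)^((gamma-1)/gamma) - 1)
T1 = 45 + 273.15 = 318.15 K
Pressure ratio = 11.5 / 3.4 = 3.38235
Exponent = (1.4 - 1)/1.4 = 0.285714
(P2/P1)^exp - 1 = 3.38235^0.285714 - 1 = 0.416463
W = 41.2 * 1.4 / 0.4 * 8.314 * 318.15 / 16 * 0.416463 = 9928

9928 kW


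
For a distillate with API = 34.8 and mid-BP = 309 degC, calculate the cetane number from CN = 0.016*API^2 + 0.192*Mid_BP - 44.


CN = 0.016 * 34.8^2 + 0.192 * 309 - 44
CN = 19.37664 + 59.328 - 44 = 34.70464

34.70464


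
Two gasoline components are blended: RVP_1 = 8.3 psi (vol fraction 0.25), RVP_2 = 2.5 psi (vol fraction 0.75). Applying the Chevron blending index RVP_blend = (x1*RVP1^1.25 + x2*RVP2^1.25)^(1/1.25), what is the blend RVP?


Chevron index: RVP_blend = (sum xi*RVPi^1.25)^(1/1.25)
RVP^1.25 terms: 0.25 * 8.3^1.25 + 0.75 * 2.5^1.25 = 5.87967
RVP_blend = 5.87967^(1/1.25) = 4.126

4.126 psi


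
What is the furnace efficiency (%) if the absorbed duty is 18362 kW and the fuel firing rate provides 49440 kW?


Furnace efficiency = Q_absorbed / Q_fuel * 100
= 18362 / 49440 * 100 = 37.14

37.14 %


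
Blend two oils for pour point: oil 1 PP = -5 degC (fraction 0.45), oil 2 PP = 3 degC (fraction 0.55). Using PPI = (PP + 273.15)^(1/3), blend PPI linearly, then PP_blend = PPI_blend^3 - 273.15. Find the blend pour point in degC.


PPI_1 = (-5 + 273.15)^(1/3) = 6.448508
PPI_2 = (3 + 273.15)^(1/3) = 6.512009
PPI_blend = 0.45 * 6.448508 + 0.55 * 6.512009 = 6.483434
PP_blend = 6.483434^3 - 273.15 = 272.5306 - 273.15 = -0.62

-0.62 degC


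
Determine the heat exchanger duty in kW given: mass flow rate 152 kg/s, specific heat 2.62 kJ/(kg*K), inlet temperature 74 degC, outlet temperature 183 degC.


Q = m_dot * cp * delta_T
delta_T = 183 - 74 = 109 K
Q = 152 * 2.62 * 109
= 398.24 * 109
= 43408.16 kW

43408.16 kW


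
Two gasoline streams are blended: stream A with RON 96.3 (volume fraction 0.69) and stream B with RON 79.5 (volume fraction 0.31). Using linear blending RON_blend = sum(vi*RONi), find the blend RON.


Linear blending: RON_blend = sum(vi * RONi)
Contribution 1: 0.69 * 96.3 = 66.447
Contribution 2: 0.31 * 79.5 = 24.645
RON_blend = 66.447 + 24.645 = 91.092

91.092


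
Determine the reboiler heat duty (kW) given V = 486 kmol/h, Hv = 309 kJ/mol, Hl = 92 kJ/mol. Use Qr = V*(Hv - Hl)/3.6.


Qr = 486 * (309 - 92) / 3.6 = 486 * 217 / 3.6 = 29300

29300 kW


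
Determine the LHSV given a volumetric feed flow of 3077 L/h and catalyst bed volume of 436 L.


LHSV = volumetric feed rate / catalyst volume
= 3077 L/h / 436 L
= 7.057 h^-1

7.057 h^-1


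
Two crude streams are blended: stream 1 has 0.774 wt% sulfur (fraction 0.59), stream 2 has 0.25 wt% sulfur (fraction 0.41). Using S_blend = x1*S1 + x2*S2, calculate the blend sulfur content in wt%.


Linear sulfur blending: S_blend = x1*S1 + x2*S2
Contribution 1: 0.59 * 0.774 = 0.45666 wt%
Contribution 2: 0.41 * 0.25 = 0.1025 wt%
S_blend = 0.45666 + 0.1025 = 0.55916

0.55916 wt%


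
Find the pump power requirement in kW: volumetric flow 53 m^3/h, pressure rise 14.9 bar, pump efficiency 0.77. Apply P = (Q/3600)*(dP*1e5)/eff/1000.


Q = 53 / 3600 = 0.0147222 m^3/s
P = 0.0147222 * (14.9 * 1e5) / 0.77 / 1000 = 28.49

28.49 kW


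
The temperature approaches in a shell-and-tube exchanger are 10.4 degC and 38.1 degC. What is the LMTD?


LMTD = (dT1 - dT2) / ln(dT1/dT2)
= (10.4 - 38.1) / ln(10.4 / 38.1) = -27.7 / -1.29841 = 21.33

21.33 degC


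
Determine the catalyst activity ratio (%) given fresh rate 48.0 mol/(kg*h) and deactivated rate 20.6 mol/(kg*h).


Activity (%) = (rate_used / rate_fresh) * 100
rate_used = 20.6, rate_fresh = 48.0
= (20.6 / 48.0) * 100
= 0.4292 * 100 = 42.92

42.92 %


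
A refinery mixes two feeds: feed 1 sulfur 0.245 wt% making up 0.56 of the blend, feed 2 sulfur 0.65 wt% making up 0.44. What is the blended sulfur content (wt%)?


Linear sulfur blending: S_blend = x1*S1 + x2*S2
Contribution 1: 0.56 * 0.245 = 0.1372 wt%
Contribution 2: 0.44 * 0.65 = 0.286 wt%
S_blend = 0.1372 + 0.286 = 0.4232

0.4232 wt%


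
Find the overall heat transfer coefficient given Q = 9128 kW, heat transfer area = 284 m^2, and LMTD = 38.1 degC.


From Q = U*A*LMTD, U = Q / (A * LMTD)
U = 9128 / (284 * 38.1) = 9128 / 10820.4 = 0.8436

0.8436 kW/(m^2*K)


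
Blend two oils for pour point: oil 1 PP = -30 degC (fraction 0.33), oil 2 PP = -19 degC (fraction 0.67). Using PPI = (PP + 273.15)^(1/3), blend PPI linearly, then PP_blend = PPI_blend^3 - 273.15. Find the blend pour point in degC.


PPI_1 = (-30 + 273.15)^(1/3) = 6.241535
PPI_2 = (-19 + 273.15)^(1/3) = 6.334272
PPI_blend = 0.33 * 6.241535 + 0.67 * 6.334272 = 6.303669
PP_blend = 6.303669^3 - 273.15 = 250.4841 - 273.15 = -22.67

-22.67 degC


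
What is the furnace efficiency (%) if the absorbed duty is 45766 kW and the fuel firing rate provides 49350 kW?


Furnace efficiency = Q_absorbed / Q_fuel * 100
= 45766 / 49350 * 100 = 92.74

92.74 %


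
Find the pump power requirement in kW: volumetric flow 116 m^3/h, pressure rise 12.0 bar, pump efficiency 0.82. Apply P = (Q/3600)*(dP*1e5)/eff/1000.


Q = 116 / 3600 = 0.0322222 m^3/s
P = 0.0322222 * (12.0 * 1e5) / 0.82 / 1000 = 47.15

47.15 kW


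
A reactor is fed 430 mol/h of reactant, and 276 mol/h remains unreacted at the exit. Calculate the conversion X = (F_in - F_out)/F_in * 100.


X = (F_in - F_out) / F_in * 100
Moles reacted = 430 - 276 = 154
X = 154 / 430 * 100
= 0.3581 * 100
= 35.81 %

35.81 %


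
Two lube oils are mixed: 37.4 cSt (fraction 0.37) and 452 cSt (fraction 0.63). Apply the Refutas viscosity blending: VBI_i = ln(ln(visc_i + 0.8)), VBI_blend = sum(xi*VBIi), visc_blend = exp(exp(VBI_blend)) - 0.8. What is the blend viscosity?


Refutas method: VBN_i = 14.534*ln(ln(visc_i + 0.8)) + 10.975, blended linearly by mass fraction; since VBN is linear in VBI_i = ln(ln(visc_i + 0.8)) and the fractions sum to 1, blend VBI directly: visc = exp(exp(VBI_blend)) - 0.8
VBI_1 = ln(ln(37.4 + 0.8)) = 1.29276
VBI_2 = ln(ln(452 + 0.8)) = 1.81082
VBI_blend = 0.37 * 1.29276 + 0.63 * 1.81082 = 1.61914
visc_blend = exp(exp(1.61914)) - 0.8 = 155.0

155.0 cSt


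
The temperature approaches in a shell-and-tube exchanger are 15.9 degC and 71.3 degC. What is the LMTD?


LMTD = (dT1 - dT2) / ln(dT1/dT2)
= (15.9 - 71.3) / ln(15.9 / 71.3) = -55.4 / -1.50058 = 36.92

36.92 degC


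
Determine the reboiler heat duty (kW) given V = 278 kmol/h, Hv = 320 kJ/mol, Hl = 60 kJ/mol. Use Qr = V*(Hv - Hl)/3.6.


Qr = 278 * (320 - 60) / 3.6 = 278 * 260 / 3.6 = 20080

20080 kW


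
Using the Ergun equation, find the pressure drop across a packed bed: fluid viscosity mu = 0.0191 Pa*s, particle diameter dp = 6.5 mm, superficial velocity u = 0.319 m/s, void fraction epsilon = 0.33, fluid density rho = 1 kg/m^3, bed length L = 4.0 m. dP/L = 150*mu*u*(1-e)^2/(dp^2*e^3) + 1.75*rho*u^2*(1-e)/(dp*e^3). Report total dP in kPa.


dp = 6.5 mm = 0.0065 m
Viscous term = 150*0.0191*0.319*(1-0.33)^2 / (0.0065^2*0.33^3) = 270207
Inertial term = 1.75*1*0.319^2*(1-0.33) / (0.0065*0.33^3) = 510.786
dP/L = 270207 + 510.786 = 270718 Pa/m
dP = 270718 * 4.0 / 1000 = 1083 kPa

1083 kPa


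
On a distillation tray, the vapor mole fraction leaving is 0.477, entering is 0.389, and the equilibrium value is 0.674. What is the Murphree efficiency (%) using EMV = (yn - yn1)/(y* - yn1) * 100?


Murphree vapor efficiency: EMV = (y_n - y_(n-1)) / (y*_n - y_(n-1)) * 100
EMV = (0.477 - 0.389) / (0.674 - 0.389) * 100 = 0.088 / 0.285 * 100 = 30.88

30.88 %


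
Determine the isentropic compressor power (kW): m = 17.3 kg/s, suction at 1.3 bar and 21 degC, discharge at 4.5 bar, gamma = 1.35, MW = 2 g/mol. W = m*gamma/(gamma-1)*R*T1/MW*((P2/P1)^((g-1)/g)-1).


Isentropic work: W = m*(gamma/(gamma-1))*(R*T1/MW)*((P2/P1)^((gamma-1)/gamma) - 1)
T1 = 21 + 273.15 = 294.15 K
Pressure ratio = 4.5 / 1.3 = 3.46154
Exponent = (1.35 - 1)/1.35 = 0.259259
(P2/P1)^exp - 1 = 3.46154^0.259259 - 1 = 0.379782
W = 17.3 * 1.35 / 0.35 * 8.314 * 294.15 / 2 * 0.379782 = 30990

30990 kW


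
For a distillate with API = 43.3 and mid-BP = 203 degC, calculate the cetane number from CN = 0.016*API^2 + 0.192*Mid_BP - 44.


CN = 0.016 * 43.3^2 + 0.192 * 203 - 44
CN = 29.99824 + 38.976 - 44 = 24.97424

24.97424


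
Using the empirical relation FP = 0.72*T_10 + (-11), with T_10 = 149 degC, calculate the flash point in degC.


FP = 0.72 * 149 + (-11) = 96.28

96.28 degC


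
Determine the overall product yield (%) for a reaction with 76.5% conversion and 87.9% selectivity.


Overall yield = conversion (%) * selectivity (%) / 100
Conversion = 76.5%, Selectivity = 87.9%
Y = 76.5 * 87.9 / 100
= 67.2435 %

67.2435 %


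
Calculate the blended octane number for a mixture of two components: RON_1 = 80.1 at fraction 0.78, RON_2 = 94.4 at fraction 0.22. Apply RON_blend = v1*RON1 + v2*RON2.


Linear blending: RON_blend = sum(vi * RONi)
Contribution 1: 0.78 * 80.1 = 62.478
Contribution 2: 0.22 * 94.4 = 20.768
RON_blend = 62.478 + 20.768 = 83.246

83.246


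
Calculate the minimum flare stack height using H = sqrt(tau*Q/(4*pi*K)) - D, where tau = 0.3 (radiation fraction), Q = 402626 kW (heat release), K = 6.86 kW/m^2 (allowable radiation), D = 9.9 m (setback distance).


tau*Q/(4*pi*K) = 0.3 * 402626 / (4 * pi * 6.86) = 1401.16
sqrt(1401.16) = 37.4321
H = 37.4321 - 9.9 = 27.53

27.53 m


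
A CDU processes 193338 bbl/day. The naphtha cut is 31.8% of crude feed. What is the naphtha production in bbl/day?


Crude throughput = 193338 bbl/day
Fraction yield = 31.8%
yield = throughput * fraction / 100
yield = 193338 * 31.8 / 100 = 61481.484

61481.484 bbl/day


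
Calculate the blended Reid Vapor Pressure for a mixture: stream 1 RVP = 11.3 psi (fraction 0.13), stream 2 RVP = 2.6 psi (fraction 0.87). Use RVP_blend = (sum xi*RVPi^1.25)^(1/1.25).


Chevron index: RVP_blend = (sum xi*RVPi^1.25)^(1/1.25)
RVP^1.25 terms: 0.13 * 11.3^1.25 + 0.87 * 2.6^1.25 = 5.56568
RVP_blend = 5.56568^(1/1.25) = 3.948

3.948 psi


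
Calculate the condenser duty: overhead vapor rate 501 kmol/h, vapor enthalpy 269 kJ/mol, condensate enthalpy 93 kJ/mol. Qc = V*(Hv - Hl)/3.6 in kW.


Qc = 501 * (269 - 93) / 3.6 = 501 * 176 / 3.6 = 24490

24490 kW


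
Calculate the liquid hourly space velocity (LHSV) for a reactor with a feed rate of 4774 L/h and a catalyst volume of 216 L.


LHSV = volumetric feed rate / catalyst volume
= 4774 L/h / 216 L
= 22.10 h^-1

22.10 h^-1


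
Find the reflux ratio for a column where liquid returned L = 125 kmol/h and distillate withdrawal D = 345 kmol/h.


Reflux ratio definition: R = L / D (liquid returned / distillate withdrawn)
L = 125 kmol/h, D = 345 kmol/h
R = 125 / 345 = 0.3623

0.3623


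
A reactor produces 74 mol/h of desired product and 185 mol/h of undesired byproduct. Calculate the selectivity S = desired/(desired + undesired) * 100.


Selectivity = desired / (desired + undesired) * 100
Total products = 74 + 185 = 259 mol/h
S = 74 / 259 * 100
= 0.2857 * 100
= 28.57 %

28.57 %


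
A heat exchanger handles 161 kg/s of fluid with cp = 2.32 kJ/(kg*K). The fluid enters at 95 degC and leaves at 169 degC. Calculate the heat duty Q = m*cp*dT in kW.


Q = m_dot * cp * delta_T
delta_T = 169 - 95 = 74 K
Q = 161 * 2.32 * 74
= 373.52 * 74
= 27640.48 kW

27640.48 kW


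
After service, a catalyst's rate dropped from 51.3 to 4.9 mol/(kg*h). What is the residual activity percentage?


Activity (%) = (rate_used / rate_fresh) * 100
rate_used = 4.9, rate_fresh = 51.3
= (4.9 / 51.3) * 100
= 0.09552 * 100 = 9.552

9.552 %


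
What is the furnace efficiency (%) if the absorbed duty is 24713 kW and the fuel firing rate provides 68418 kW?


Furnace efficiency = Q_absorbed / Q_fuel * 100
= 24713 / 68418 * 100 = 36.12

36.12 %


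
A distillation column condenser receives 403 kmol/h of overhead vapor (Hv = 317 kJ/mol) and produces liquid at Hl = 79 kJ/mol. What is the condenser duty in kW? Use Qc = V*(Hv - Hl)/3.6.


Qc = 403 * (317 - 79) / 3.6 = 403 * 238 / 3.6 = 26640

26640 kW


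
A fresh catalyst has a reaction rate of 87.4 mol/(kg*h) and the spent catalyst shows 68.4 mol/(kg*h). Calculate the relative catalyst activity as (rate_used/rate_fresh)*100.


Activity (%) = (rate_used / rate_fresh) * 100
rate_used = 68.4, rate_fresh = 87.4
= (68.4 / 87.4) * 100
= 0.7826 * 100 = 78.26

78.26 %


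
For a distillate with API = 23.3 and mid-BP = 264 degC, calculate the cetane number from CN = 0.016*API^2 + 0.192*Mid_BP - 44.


CN = 0.016 * 23.3^2 + 0.192 * 264 - 44
CN = 8.68624 + 50.688 - 44 = 15.37424

15.37424


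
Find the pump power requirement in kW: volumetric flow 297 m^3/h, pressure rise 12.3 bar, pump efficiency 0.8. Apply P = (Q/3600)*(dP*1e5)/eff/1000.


Q = 297 / 3600 = 0.0825 m^3/s
P = 0.0825 * (12.3 * 1e5) / 0.8 / 1000 = 126.8

126.8 kW


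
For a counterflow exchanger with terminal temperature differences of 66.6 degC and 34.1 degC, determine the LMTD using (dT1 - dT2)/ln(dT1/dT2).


LMTD = (dT1 - dT2) / ln(dT1/dT2)
= (66.6 - 34.1) / ln(66.6 / 34.1) = 32.5 / 0.669407 = 48.55

48.55 degC


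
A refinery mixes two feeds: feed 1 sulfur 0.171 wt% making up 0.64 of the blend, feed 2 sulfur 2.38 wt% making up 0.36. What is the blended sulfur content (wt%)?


Linear sulfur blending: S_blend = x1*S1 + x2*S2
Contribution 1: 0.64 * 0.171 = 0.10944 wt%
Contribution 2: 0.36 * 2.38 = 0.8568 wt%
S_blend = 0.10944 + 0.8568 = 0.96624

0.96624 wt%


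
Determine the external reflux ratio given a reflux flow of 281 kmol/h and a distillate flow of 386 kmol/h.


Reflux ratio definition: R = L / D (liquid returned / distillate withdrawn)
L = 281 kmol/h, D = 386 kmol/h
R = 281 / 386 = 0.7280

0.7280


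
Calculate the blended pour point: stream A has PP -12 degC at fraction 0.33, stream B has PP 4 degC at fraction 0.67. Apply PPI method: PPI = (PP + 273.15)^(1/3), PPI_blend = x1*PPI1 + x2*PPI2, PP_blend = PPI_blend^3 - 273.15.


PPI_1 = (-12 + 273.15)^(1/3) = 6.391901
PPI_2 = (4 + 273.15)^(1/3) = 6.51986
PPI_blend = 0.33 * 6.391901 + 0.67 * 6.51986 = 6.477634
PP_blend = 6.477634^3 - 273.15 = 271.7999 - 273.15 = -1.35

-1.35 degC


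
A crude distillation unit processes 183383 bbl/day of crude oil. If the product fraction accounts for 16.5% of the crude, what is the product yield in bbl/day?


Crude throughput = 183383 bbl/day
Fraction yield = 16.5%
yield = throughput * fraction / 100
yield = 183383 * 16.5 / 100 = 30258.195

30258.195 bbl/day


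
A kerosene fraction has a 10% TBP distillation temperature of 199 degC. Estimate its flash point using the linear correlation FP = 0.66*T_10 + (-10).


FP = 0.66 * 199 + (-10) = 121.34

121.34 degC


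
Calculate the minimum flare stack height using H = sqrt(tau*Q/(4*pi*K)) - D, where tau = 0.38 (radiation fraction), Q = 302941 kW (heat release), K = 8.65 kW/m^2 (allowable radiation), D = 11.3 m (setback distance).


tau*Q/(4*pi*K) = 0.38 * 302941 / (4 * pi * 8.65) = 1059.05
sqrt(1059.05) = 32.543
H = 32.543 - 11.3 = 21.24

21.24 m


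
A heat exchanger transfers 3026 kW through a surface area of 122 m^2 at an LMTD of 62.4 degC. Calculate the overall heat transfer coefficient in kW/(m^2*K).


From Q = U*A*LMTD, U = Q / (A * LMTD)
U = 3026 / (122 * 62.4) = 3026 / 7612.8 = 0.3975

0.3975 kW/(m^2*K)


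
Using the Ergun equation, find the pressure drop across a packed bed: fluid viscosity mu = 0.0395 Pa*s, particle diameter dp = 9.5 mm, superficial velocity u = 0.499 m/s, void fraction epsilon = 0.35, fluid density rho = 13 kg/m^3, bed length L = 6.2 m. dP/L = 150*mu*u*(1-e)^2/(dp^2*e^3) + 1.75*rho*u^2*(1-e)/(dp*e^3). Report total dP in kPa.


dp = 9.5 mm = 0.0095 m
Viscous term = 150*0.0395*0.499*(1-0.35)^2 / (0.0095^2*0.35^3) = 322823
Inertial term = 1.75*13*0.499^2*(1-0.35) / (0.0095*0.35^3) = 9039.99
dP/L = 322823 + 9039.99 = 331863 Pa/m
dP = 331863 * 6.2 / 1000 = 2058 kPa

2058 kPa


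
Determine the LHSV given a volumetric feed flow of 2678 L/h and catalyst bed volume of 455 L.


LHSV = volumetric feed rate / catalyst volume
= 2678 L/h / 455 L
= 5.886 h^-1

5.886 h^-1


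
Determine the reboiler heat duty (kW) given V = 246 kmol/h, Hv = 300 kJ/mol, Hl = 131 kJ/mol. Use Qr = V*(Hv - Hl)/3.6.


Qr = 246 * (300 - 131) / 3.6 = 246 * 169 / 3.6 = 11550

11550 kW


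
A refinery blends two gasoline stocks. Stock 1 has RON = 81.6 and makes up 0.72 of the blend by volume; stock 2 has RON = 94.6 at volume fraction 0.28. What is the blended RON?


Linear blending: RON_blend = sum(vi * RONi)
Contribution 1: 0.72 * 81.6 = 58.752
Contribution 2: 0.28 * 94.6 = 26.488
RON_blend = 58.752 + 26.488 = 85.24

85.24


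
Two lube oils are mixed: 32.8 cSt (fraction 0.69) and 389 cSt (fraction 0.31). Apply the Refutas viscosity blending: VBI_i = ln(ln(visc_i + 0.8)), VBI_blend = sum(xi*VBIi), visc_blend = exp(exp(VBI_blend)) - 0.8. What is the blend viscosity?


Refutas method: VBN_i = 14.534*ln(ln(visc_i + 0.8)) + 10.975, blended linearly by mass fraction; since VBN is linear in VBI_i = ln(ln(visc_i + 0.8)) and the fractions sum to 1, blend VBI directly: visc = exp(exp(VBI_blend)) - 0.8
VBI_1 = ln(ln(32.8 + 0.8)) = 1.2569
VBI_2 = ln(ln(389 + 0.8)) = 1.78602
VBI_blend = 0.69 * 1.2569 + 0.31 * 1.78602 = 1.42093
visc_blend = exp(exp(1.42093)) - 0.8 = 62.06

62.06 cSt


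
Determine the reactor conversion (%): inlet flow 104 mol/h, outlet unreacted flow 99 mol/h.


X = (F_in - F_out) / F_in * 100
Moles reacted = 104 - 99 = 5
X = 5 / 104 * 100
= 0.04808 * 100
= 4.808 %

4.808 %


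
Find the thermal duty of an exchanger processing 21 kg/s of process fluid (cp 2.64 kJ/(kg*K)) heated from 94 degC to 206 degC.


Q = m_dot * cp * delta_T
delta_T = 206 - 94 = 112 K
Q = 21 * 2.64 * 112
= 55.44 * 112
= 6209.28 kW

6209.28 kW


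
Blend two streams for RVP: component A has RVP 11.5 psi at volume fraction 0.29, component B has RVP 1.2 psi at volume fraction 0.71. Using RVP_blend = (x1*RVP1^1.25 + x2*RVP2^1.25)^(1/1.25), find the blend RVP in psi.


Chevron index: RVP_blend = (sum xi*RVPi^1.25)^(1/1.25)
RVP^1.25 terms: 0.29 * 11.5^1.25 + 0.71 * 1.2^1.25 = 7.03317
RVP_blend = 7.03317^(1/1.25) = 4.761

4.761 psi


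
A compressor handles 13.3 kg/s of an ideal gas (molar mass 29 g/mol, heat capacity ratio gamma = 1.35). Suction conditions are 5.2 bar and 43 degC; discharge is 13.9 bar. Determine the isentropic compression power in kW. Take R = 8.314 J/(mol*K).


Isentropic work: W = m*(gamma/(gamma-1))*(R*T1/MW)*((P2/P1)^((gamma-1)/gamma) - 1)
T1 = 43 + 273.15 = 316.15 K
Pressure ratio = 13.9 / 5.2 = 2.67308
Exponent = (1.35 - 1)/1.35 = 0.259259
(P2/P1)^exp - 1 = 2.67308^0.259259 - 1 = 0.290348
W = 13.3 * 1.35 / 0.35 * 8.314 * 316.15 / 29 * 0.290348 = 1350

1350 kW


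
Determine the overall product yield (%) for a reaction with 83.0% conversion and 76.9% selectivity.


Overall yield = conversion (%) * selectivity (%) / 100
Conversion = 83.0%, Selectivity = 76.9%
Y = 83.0 * 76.9 / 100
= 63.827 %

63.827 %


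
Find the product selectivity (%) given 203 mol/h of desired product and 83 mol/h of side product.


Selectivity = desired / (desired + undesired) * 100
Total products = 203 + 83 = 286 mol/h
S = 203 / 286 * 100
= 0.7098 * 100
= 70.98 %

70.98 %


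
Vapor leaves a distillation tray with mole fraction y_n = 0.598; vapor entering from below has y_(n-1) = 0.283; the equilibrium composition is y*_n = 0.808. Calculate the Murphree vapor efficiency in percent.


Murphree vapor efficiency: EMV = (y_n - y_(n-1)) / (y*_n - y_(n-1)) * 100
EMV = (0.598 - 0.283) / (0.808 - 0.283) * 100 = 0.315 / 0.525 * 100 = 60.00

60.00 %


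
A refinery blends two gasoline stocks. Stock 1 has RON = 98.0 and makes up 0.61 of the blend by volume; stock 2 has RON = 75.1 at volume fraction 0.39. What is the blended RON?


Linear blending: RON_blend = sum(vi * RONi)
Contribution 1: 0.61 * 98.0 = 59.78
Contribution 2: 0.39 * 75.1 = 29.289
RON_blend = 59.78 + 29.289 = 89.069

89.069


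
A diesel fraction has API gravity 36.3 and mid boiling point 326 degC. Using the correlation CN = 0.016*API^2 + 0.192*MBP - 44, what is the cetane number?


CN = 0.016 * 36.3^2 + 0.192 * 326 - 44
CN = 21.08304 + 62.592 - 44 = 39.67504

39.67504


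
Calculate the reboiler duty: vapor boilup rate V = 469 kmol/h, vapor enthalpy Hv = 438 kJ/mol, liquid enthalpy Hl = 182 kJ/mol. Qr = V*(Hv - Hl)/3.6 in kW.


Qr = 469 * (438 - 182) / 3.6 = 469 * 256 / 3.6 = 33350

33350 kW


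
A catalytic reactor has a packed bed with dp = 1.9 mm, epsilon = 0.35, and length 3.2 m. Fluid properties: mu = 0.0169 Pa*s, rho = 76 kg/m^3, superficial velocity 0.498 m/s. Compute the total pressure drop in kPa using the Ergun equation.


dp = 1.9 mm = 0.0019 m
Viscous term = 150*0.0169*0.498*(1-0.35)^2 / (0.0019^2*0.35^3) = 3446060
Inertial term = 1.75*76*0.498^2*(1-0.35) / (0.0019*0.35^3) = 263188
dP/L = 3446060 + 263188 = 3709250 Pa/m
dP = 3709250 * 3.2 / 1000 = 11870 kPa

11870 kPa


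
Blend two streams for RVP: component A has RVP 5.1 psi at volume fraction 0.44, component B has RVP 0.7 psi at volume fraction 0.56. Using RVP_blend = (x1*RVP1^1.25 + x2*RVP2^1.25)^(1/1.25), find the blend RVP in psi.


Chevron index: RVP_blend = (sum xi*RVPi^1.25)^(1/1.25)
RVP^1.25 terms: 0.44 * 5.1^1.25 + 0.56 * 0.7^1.25 = 3.73078
RVP_blend = 3.73078^(1/1.25) = 2.867

2.867 psi


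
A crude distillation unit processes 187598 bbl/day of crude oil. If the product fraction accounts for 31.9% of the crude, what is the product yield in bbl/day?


Crude throughput = 187598 bbl/day
Fraction yield = 31.9%
yield = throughput * fraction / 100
yield = 187598 * 31.9 / 100 = 59843.762

59843.762 bbl/day


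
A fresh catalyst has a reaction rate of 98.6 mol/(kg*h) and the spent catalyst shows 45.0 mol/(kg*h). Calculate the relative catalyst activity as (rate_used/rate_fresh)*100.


Activity (%) = (rate_used / rate_fresh) * 100
rate_used = 45.0, rate_fresh = 98.6
= (45.0 / 98.6) * 100
= 0.4564 * 100 = 45.64

45.64 %


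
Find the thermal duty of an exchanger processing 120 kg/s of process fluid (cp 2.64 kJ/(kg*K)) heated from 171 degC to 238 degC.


Q = m_dot * cp * delta_T
delta_T = 238 - 171 = 67 K
Q = 120 * 2.64 * 67
= 316.8 * 67
= 21225.6 kW

21225.6 kW


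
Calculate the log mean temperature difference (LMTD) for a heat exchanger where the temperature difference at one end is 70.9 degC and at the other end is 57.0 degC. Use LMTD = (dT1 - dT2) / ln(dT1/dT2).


LMTD = (dT1 - dT2) / ln(dT1/dT2)
= (70.9 - 57.0) / ln(70.9 / 57.0) = 13.9 / 0.218219 = 63.70

63.70 degC


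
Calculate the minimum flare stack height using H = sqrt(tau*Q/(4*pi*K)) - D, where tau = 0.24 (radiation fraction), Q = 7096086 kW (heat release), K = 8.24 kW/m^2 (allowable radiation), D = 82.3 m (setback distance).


tau*Q/(4*pi*K) = 0.24 * 7096086 / (4 * pi * 8.24) = 16447.2
sqrt(16447.2) = 128.247
H = 128.247 - 82.3 = 45.95

45.95 m


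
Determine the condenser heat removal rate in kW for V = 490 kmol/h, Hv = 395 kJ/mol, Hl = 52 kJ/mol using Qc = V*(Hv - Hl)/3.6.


Qc = 490 * (395 - 52) / 3.6 = 490 * 343 / 3.6 = 46690

46690 kW


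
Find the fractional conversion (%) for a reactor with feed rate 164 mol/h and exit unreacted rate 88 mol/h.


X = (F_in - F_out) / F_in * 100
Moles reacted = 164 - 88 = 76
X = 76 / 164 * 100
= 0.4634 * 100
= 46.34 %

46.34 %


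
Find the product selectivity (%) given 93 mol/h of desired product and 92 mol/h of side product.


Selectivity = desired / (desired + undesired) * 100
Total products = 93 + 92 = 185 mol/h
S = 93 / 185 * 100
= 0.5027 * 100
= 50.27 %

50.27 %


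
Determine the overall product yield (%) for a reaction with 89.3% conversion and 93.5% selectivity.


Overall yield = conversion (%) * selectivity (%) / 100
Conversion = 89.3%, Selectivity = 93.5%
Y = 89.3 * 93.5 / 100
= 83.4955 %

83.4955 %


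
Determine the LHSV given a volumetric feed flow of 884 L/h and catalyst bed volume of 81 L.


LHSV = volumetric feed rate / catalyst volume
= 884 L/h / 81 L
= 10.91 h^-1

10.91 h^-1


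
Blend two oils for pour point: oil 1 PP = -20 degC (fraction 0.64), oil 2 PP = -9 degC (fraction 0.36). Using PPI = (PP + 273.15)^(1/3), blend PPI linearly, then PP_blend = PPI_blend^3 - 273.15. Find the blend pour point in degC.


PPI_1 = (-20 + 273.15)^(1/3) = 6.325953
PPI_2 = (-9 + 273.15)^(1/3) = 6.416283
PPI_blend = 0.64 * 6.325953 + 0.36 * 6.416283 = 6.358472
PP_blend = 6.358472^3 - 273.15 = 257.0741 - 273.15 = -16.08

-16.08 degC


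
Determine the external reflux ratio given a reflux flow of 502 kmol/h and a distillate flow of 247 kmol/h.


Reflux ratio definition: R = L / D (liquid returned / distillate withdrawn)
L = 502 kmol/h, D = 247 kmol/h
R = 502 / 247 = 2.032

2.032


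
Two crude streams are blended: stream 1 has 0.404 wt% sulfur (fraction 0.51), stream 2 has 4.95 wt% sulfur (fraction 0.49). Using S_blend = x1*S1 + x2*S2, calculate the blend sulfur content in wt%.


Linear sulfur blending: S_blend = x1*S1 + x2*S2
Contribution 1: 0.51 * 0.404 = 0.20604 wt%
Contribution 2: 0.49 * 4.95 = 2.4255 wt%
S_blend = 0.20604 + 2.4255 = 2.63154

2.63154 wt%


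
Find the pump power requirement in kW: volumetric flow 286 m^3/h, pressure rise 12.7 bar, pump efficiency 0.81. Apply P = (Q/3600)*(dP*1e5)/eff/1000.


Q = 286 / 3600 = 0.0794444 m^3/s
P = 0.0794444 * (12.7 * 1e5) / 0.81 / 1000 = 124.6

124.6 kW


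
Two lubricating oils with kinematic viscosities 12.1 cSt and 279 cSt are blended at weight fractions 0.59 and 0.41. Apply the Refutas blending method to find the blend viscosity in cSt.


Refutas method: VBN_i = 14.534*ln(ln(visc_i + 0.8)) + 10.975, blended linearly by mass fraction; since VBN is linear in VBI_i = ln(ln(visc_i + 0.8)) and the fractions sum to 1, blend VBI directly: visc = exp(exp(VBI_blend)) - 0.8
VBI_1 = ln(ln(12.1 + 0.8)) = 0.938924
VBI_2 = ln(ln(279 + 0.8)) = 1.72883
VBI_blend = 0.59 * 0.938924 + 0.41 * 1.72883 = 1.26279
visc_blend = exp(exp(1.26279)) - 0.8 = 33.50

33.50 cSt


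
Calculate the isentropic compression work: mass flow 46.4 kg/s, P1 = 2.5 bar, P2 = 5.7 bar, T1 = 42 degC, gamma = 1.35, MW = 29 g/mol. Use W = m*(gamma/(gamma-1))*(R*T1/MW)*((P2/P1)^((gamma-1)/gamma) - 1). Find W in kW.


Isentropic work: W = m*(gamma/(gamma-1))*(R*T1/MW)*((P2/P1)^((gamma-1)/gamma) - 1)
T1 = 42 + 273.15 = 315.15 K
Pressure ratio = 5.7 / 2.5 = 2.28
Exponent = (1.35 - 1)/1.35 = 0.259259
(P2/P1)^exp - 1 = 2.28^0.259259 - 1 = 0.23822
W = 46.4 * 1.35 / 0.35 * 8.314 * 315.15 / 29 * 0.23822 = 3852

3852 kW


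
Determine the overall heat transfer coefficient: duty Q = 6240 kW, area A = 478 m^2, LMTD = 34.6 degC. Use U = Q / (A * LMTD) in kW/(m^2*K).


From Q = U*A*LMTD, U = Q / (A * LMTD)
U = 6240 / (478 * 34.6) = 6240 / 16538.8 = 0.3773

0.3773 kW/(m^2*K)


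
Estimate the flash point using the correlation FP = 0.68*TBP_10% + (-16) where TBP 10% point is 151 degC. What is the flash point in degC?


FP = 0.68 * 151 + (-16) = 86.68

86.68 degC


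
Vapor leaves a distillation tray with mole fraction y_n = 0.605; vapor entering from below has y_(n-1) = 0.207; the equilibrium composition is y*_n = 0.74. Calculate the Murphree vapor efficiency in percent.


Murphree vapor efficiency: EMV = (y_n - y_(n-1)) / (y*_n - y_(n-1)) * 100
EMV = (0.605 - 0.207) / (0.74 - 0.207) * 100 = 0.398 / 0.533 * 100 = 74.67

74.67 %


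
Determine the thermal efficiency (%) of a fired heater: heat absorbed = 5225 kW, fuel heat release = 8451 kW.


Furnace efficiency = Q_absorbed / Q_fuel * 100
= 5225 / 8451 * 100 = 61.83

61.83 %


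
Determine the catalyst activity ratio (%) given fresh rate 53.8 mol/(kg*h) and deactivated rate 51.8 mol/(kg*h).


Activity (%) = (rate_used / rate_fresh) * 100
rate_used = 51.8, rate_fresh = 53.8
= (51.8 / 53.8) * 100
= 0.9628 * 100 = 96.28

96.28 %


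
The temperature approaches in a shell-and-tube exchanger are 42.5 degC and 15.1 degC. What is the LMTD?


LMTD = (dT1 - dT2) / ln(dT1/dT2)
= (42.5 - 15.1) / ln(42.5 / 15.1) = 27.4 / 1.03481 = 26.48

26.48 degC


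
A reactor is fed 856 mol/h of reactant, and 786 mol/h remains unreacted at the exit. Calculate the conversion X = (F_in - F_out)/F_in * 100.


X = (F_in - F_out) / F_in * 100
Moles reacted = 856 - 786 = 70
X = 70 / 856 * 100
= 0.08178 * 100
= 8.178 %

8.178 %


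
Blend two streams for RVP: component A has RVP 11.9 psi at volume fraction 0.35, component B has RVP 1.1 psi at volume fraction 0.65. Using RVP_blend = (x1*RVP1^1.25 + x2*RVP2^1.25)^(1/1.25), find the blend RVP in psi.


Chevron index: RVP_blend = (sum xi*RVPi^1.25)^(1/1.25)
RVP^1.25 terms: 0.35 * 11.9^1.25 + 0.65 * 1.1^1.25 = 8.46798
RVP_blend = 8.46798^(1/1.25) = 5.524

5.524 psi


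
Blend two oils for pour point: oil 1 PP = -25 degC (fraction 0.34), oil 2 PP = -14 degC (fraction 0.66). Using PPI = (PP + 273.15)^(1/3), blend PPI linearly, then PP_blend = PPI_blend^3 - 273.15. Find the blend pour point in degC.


PPI_1 = (-25 + 273.15)^(1/3) = 6.284028
PPI_2 = (-14 + 273.15)^(1/3) = 6.375541
PPI_blend = 0.34 * 6.284028 + 0.66 * 6.375541 = 6.344427
PP_blend = 6.344427^3 - 273.15 = 255.3743 - 273.15 = -17.78

-17.78 degC


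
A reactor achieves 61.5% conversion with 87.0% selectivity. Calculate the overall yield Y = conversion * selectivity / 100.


Overall yield = conversion (%) * selectivity (%) / 100
Conversion = 61.5%, Selectivity = 87.0%
Y = 61.5 * 87.0 / 100
= 53.505 %

53.505 %


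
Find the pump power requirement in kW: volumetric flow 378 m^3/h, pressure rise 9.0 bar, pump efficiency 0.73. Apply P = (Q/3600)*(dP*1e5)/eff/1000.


Q = 378 / 3600 = 0.105 m^3/s
P = 0.105 * (9.0 * 1e5) / 0.73 / 1000 = 129.5

129.5 kW


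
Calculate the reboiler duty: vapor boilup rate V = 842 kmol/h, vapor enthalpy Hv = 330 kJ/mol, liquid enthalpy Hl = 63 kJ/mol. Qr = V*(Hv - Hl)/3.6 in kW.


Qr = 842 * (330 - 63) / 3.6 = 842 * 267 / 3.6 = 62450

62450 kW


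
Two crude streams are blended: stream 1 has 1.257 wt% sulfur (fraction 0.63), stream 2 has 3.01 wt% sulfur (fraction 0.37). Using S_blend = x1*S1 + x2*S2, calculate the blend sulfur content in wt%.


Linear sulfur blending: S_blend = x1*S1 + x2*S2
Contribution 1: 0.63 * 1.257 = 0.79191 wt%
Contribution 2: 0.37 * 3.01 = 1.1137 wt%
S_blend = 0.79191 + 1.1137 = 1.90561

1.90561 wt%


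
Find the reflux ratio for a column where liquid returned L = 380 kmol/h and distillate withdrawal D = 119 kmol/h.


Reflux ratio definition: R = L / D (liquid returned / distillate withdrawn)
L = 380 kmol/h, D = 119 kmol/h
R = 380 / 119 = 3.193

3.193


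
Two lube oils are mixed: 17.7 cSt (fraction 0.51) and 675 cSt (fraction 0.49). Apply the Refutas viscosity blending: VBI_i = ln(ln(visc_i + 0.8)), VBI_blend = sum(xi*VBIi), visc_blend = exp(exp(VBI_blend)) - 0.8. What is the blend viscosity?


Refutas method: VBN_i = 14.534*ln(ln(visc_i + 0.8)) + 10.975, blended linearly by mass fraction; since VBN is linear in VBI_i = ln(ln(visc_i + 0.8)) and the fractions sum to 1, blend VBI directly: visc = exp(exp(VBI_blend)) - 0.8
VBI_1 = ln(ln(17.7 + 0.8)) = 1.07082
VBI_2 = ln(ln(675 + 0.8)) = 1.87424
VBI_blend = 0.51 * 1.07082 + 0.49 * 1.87424 = 1.4645
visc_blend = exp(exp(1.4645)) - 0.8 = 74.79

74.79 cSt


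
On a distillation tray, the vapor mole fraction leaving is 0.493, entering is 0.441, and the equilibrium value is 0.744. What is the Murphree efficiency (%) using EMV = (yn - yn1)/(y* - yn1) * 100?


Murphree vapor efficiency: EMV = (y_n - y_(n-1)) / (y*_n - y_(n-1)) * 100
EMV = (0.493 - 0.441) / (0.744 - 0.441) * 100 = 0.052 / 0.303 * 100 = 17.16

17.16 %


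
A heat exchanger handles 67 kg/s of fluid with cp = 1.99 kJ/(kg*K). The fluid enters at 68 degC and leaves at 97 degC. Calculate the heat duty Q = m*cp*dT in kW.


Q = m_dot * cp * delta_T
delta_T = 97 - 68 = 29 K
Q = 67 * 1.99 * 29
= 133.33 * 29
= 3866.57 kW

3866.57 kW


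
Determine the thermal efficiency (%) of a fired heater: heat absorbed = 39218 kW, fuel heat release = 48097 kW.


Furnace efficiency = Q_absorbed / Q_fuel * 100
= 39218 / 48097 * 100 = 81.54

81.54 %


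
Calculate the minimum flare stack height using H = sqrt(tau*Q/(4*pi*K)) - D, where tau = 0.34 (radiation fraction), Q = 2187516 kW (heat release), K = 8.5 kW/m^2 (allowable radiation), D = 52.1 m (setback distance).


tau*Q/(4*pi*K) = 0.34 * 2187516 / (4 * pi * 8.5) = 6963.08
sqrt(6963.08) = 83.4451
H = 83.4451 - 52.1 = 31.35

31.35 m


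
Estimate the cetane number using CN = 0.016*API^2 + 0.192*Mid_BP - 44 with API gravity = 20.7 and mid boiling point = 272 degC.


CN = 0.016 * 20.7^2 + 0.192 * 272 - 44
CN = 6.85584 + 52.224 - 44 = 15.07984

15.07984


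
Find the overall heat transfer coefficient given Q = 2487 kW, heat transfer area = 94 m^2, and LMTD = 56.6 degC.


From Q = U*A*LMTD, U = Q / (A * LMTD)
U = 2487 / (94 * 56.6) = 2487 / 5320.4 = 0.4674

0.4674 kW/(m^2*K)


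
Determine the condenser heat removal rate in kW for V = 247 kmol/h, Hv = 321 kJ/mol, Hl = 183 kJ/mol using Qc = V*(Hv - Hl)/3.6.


Qc = 247 * (321 - 183) / 3.6 = 247 * 138 / 3.6 = 9468

9468 kW


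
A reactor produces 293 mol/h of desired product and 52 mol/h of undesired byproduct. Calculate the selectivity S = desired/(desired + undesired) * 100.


Selectivity = desired / (desired + undesired) * 100
Total products = 293 + 52 = 345 mol/h
S = 293 / 345 * 100
= 0.8493 * 100
= 84.93 %

84.93 %


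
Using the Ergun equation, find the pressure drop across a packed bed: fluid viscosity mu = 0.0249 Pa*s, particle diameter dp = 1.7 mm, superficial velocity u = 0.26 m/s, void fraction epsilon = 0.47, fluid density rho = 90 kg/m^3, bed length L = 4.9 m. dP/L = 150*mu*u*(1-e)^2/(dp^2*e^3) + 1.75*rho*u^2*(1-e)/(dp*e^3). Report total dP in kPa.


dp = 1.7 mm = 0.0017 m
Viscous term = 150*0.0249*0.26*(1-0.47)^2 / (0.0017^2*0.47^3) = 909126
Inertial term = 1.75*90*0.26^2*(1-0.47) / (0.0017*0.47^3) = 31971.3
dP/L = 909126 + 31971.3 = 941097 Pa/m
dP = 941097 * 4.9 / 1000 = 4611 kPa

4611 kPa


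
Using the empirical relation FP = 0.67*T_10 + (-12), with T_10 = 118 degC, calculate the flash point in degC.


FP = 0.67 * 118 + (-12) = 67.06

67.06 degC


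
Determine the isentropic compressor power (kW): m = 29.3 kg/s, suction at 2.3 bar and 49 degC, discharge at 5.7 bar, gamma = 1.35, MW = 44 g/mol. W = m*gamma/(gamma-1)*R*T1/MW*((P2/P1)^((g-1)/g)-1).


Isentropic work: W = m*(gamma/(gamma-1))*(R*T1/MW)*((P2/P1)^((gamma-1)/gamma) - 1)
T1 = 49 + 273.15 = 322.15 K
Pressure ratio = 5.7 / 2.3 = 2.47826
Exponent = (1.35 - 1)/1.35 = 0.259259
(P2/P1)^exp - 1 = 2.47826^0.259259 - 1 = 0.265278
W = 29.3 * 1.35 / 0.35 * 8.314 * 322.15 / 44 * 0.265278 = 1825

1825 kW


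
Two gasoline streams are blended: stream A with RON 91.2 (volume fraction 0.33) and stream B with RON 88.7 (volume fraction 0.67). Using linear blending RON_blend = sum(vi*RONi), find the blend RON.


Linear blending: RON_blend = sum(vi * RONi)
Contribution 1: 0.33 * 91.2 = 30.096
Contribution 2: 0.67 * 88.7 = 59.429
RON_blend = 30.096 + 59.429 = 89.525

89.525


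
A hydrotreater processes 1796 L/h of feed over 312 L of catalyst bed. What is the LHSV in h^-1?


LHSV = volumetric feed rate / catalyst volume
= 1796 L/h / 312 L
= 5.756 h^-1

5.756 h^-1


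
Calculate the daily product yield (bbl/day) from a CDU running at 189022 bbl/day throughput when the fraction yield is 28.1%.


Crude throughput = 189022 bbl/day
Fraction yield = 28.1%
yield = throughput * fraction / 100
yield = 189022 * 28.1 / 100 = 53115.182

53115.182 bbl/day


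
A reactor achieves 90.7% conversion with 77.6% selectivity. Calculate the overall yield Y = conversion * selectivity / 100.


Overall yield = conversion (%) * selectivity (%) / 100
Conversion = 90.7%, Selectivity = 77.6%
Y = 90.7 * 77.6 / 100
= 70.3832 %

70.3832 %


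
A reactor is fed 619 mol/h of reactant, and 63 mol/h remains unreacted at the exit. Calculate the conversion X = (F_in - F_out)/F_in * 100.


X = (F_in - F_out) / F_in * 100
Moles reacted = 619 - 63 = 556
X = 556 / 619 * 100
= 0.8982 * 100
= 89.82 %

89.82 %


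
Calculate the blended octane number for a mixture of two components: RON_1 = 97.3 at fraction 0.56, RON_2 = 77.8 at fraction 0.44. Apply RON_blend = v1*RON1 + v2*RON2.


Linear blending: RON_blend = sum(vi * RONi)
Contribution 1: 0.56 * 97.3 = 54.488
Contribution 2: 0.44 * 77.8 = 34.232
RON_blend = 54.488 + 34.232 = 88.72

88.72


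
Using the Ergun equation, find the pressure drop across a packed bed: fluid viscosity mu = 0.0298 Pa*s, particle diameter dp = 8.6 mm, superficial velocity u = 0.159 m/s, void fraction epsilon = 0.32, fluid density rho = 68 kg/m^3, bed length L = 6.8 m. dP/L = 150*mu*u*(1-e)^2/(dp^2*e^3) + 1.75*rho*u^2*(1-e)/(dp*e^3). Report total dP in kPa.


dp = 8.6 mm = 0.0086 m
Viscous term = 150*0.0298*0.159*(1-0.32)^2 / (0.0086^2*0.32^3) = 135605
Inertial term = 1.75*68*0.159^2*(1-0.32) / (0.0086*0.32^3) = 7259.42
dP/L = 135605 + 7259.42 = 142864 Pa/m
dP = 142864 * 6.8 / 1000 = 971.5 kPa

971.5 kPa


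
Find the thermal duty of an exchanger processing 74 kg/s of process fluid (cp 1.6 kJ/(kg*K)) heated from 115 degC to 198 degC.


Q = m_dot * cp * delta_T
delta_T = 198 - 115 = 83 K
Q = 74 * 1.6 * 83
= 118.4 * 83
= 9827.2 kW

9827.2 kW


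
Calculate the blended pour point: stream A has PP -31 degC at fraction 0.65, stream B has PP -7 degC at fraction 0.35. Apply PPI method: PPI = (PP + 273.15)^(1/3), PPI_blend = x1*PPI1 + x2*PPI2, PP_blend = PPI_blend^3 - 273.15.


PPI_1 = (-31 + 273.15)^(1/3) = 6.232967
PPI_2 = (-7 + 273.15)^(1/3) = 6.432436
PPI_blend = 0.65 * 6.232967 + 0.35 * 6.432436 = 6.302781
PP_blend = 6.302781^3 - 273.15 = 250.3783 - 273.15 = -22.77

-22.77 degC
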